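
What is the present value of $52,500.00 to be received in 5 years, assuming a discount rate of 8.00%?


Present value formula: PV = FV / (1 + r)^t
PV = $52,500.00 / (1 + 0.08)^5
PV = $52,500.00 / 1.469328
PV = $35,730.62

PV = FV / (1 + r)^t = $35,730.62


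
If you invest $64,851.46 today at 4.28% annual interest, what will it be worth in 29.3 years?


Future value formula: FV = PV × (1 + r)^t
FV = $64,851.46 × (1 + 0.0428)^29.3
FV = $64,851.46 × 3.414208
FV = $221,416.37

FV = PV × (1 + r)^t = $221,416.37


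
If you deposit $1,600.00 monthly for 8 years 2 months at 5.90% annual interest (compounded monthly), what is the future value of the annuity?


Future value of an ordinary annuity: FV = PMT × ((1 + r)^n − 1) / r
Monthly rate r = 0.059/12 ≈ 0.00491667, n = 98
FV = $1,600.00 × ((1 + 0.059/12)^98 − 1) / (0.059/12)
FV = $1,600.00 × 125.517875
FV = $200,828.60

FV = PMT × ((1+r)^n - 1)/r = $200,828.60


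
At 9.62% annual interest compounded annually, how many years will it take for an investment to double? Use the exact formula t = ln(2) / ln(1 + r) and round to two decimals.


Doubling condition: (1 + r)^t = 2
Take ln of both sides: t × ln(1 + r) = ln(2)
t = ln(2) / ln(1 + r)
t = 0.693147 / 0.091850
t = 7.55

t = ln(2) / ln(1 + r) = 7.55 years


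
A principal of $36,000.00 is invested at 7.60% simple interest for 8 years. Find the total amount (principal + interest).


Total amount formula: A = P(1 + rt) = P + P·r·t
Interest: I = P × r × t = $36,000.00 × 0.076 × 8 = $21,888.00
A = P + I = $36,000.00 + $21,888.00 = $57,888.00

A = P + I = P(1 + rt) = $57,888.00


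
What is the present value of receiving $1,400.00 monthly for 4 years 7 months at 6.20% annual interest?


Present value of an ordinary annuity: PV = PMT × (1 − (1 + r)^(−n)) / r
Monthly rate r = 0.062/12 ≈ 0.00516667, n = 55
PV = $1,400.00 × (1 − (1 + 0.062/12)^(−55)) / (0.062/12)
PV = $1,400.00 × 47.769288
PV = $66,877.00

PV = PMT × (1-(1+r)^(-n))/r = $66,877.00


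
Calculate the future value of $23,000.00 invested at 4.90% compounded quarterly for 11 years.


Compound interest formula: A = P(1 + r/n)^(nt)
A = $23,000.00 × (1 + 0.049/4)^(4 × 11)
Growth factor: (1 + 0.049/4)^44 = 1.708687
A = $23,000.00 × 1.708687
A = $39,299.80

A = P(1 + r/n)^(nt) = $39,299.80


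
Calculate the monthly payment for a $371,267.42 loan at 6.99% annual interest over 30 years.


Loan payment formula: PMT = PV × r / (1 − (1 + r)^(−n))
Monthly rate r = 0.0699/12 = 0.005825, n = 360 months
Denominator: 1 − (1 + 0.0699/12)^(−360) = 0.876426
PMT = $371,267.42 × (0.0699/12) / 0.876426
PMT = $2,467.56 per month

PMT = PV × r / (1-(1+r)^(-n)) = $2,467.56/month


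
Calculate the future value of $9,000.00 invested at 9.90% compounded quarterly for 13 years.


Compound interest formula: A = P(1 + r/n)^(nt)
A = $9,000.00 × (1 + 0.099/4)^(4 × 13)
Growth factor: (1 + 0.099/4)^52 = 3.565597
A = $9,000.00 × 3.565597
A = $32,090.37

A = P(1 + r/n)^(nt) = $32,090.37


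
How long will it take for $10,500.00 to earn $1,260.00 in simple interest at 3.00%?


Rearrange the simple interest formula for t:
I = P × r × t  ⇒  t = I / (P × r)
t = $1,260.00 / ($10,500.00 × 0.03)
t = 4

t = I/(P×r) = 4 years


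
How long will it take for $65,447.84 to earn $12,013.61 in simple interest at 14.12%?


Rearrange the simple interest formula for t:
I = P × r × t  ⇒  t = I / (P × r)
t = $12,013.61 / ($65,447.84 × 0.1412)
t = 1.3

t = I/(P×r) = 1.3 years


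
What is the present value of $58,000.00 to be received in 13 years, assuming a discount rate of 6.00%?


Present value formula: PV = FV / (1 + r)^t
PV = $58,000.00 / (1 + 0.06)^13
PV = $58,000.00 / 2.1329283
PV = $27,192.66

PV = FV / (1 + r)^t = $27,192.66


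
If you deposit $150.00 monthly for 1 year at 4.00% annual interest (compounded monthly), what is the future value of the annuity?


Future value of an ordinary annuity: FV = PMT × ((1 + r)^n − 1) / r
Monthly rate r = 0.04/12 ≈ 0.00333333, n = 12
FV = $150.00 × ((1 + 0.04/12)^12 − 1) / (0.04/12)
FV = $150.00 × 12.222463
FV = $1,833.37

FV = PMT × ((1+r)^n - 1)/r = $1,833.37


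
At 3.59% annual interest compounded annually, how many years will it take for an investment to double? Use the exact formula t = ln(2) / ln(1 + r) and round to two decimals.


Doubling condition: (1 + r)^t = 2
Take ln of both sides: t × ln(1 + r) = ln(2)
t = ln(2) / ln(1 + r)
t = 0.693147 / 0.035271
t = 19.65

t = ln(2) / ln(1 + r) = 19.65 years


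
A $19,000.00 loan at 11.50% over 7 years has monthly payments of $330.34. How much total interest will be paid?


Total paid over the life of the loan = PMT × n.
Total paid = $330.34 × 84 = $27,748.56
Total interest = total paid − principal = $27,748.56 − $19,000.00 = $8,748.56

Total interest = (PMT × n) - PV = $8,748.56


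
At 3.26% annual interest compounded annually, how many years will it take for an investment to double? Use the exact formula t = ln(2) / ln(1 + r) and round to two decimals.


Doubling condition: (1 + r)^t = 2
Take ln of both sides: t × ln(1 + r) = ln(2)
t = ln(2) / ln(1 + r)
t = 0.693147 / 0.032080
t = 21.61

t = ln(2) / ln(1 + r) = 21.61 years


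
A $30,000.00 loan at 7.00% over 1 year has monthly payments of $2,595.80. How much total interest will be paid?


Total paid over the life of the loan = PMT × n.
Total paid = $2,595.80 × 12 = $31,149.60
Total interest = total paid − principal = $31,149.60 − $30,000.00 = $1,149.60

Total interest = (PMT × n) - PV = $1,149.60


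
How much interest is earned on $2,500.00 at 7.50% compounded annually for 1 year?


Compound interest earned = final amount − principal.
A = P(1 + r/n)^(nt) = $2,500.00 × (1 + 0.075/1)^(1 × 1) = $2,687.50
Interest = A − P = $2,687.50 − $2,500.00 = $187.50

Interest = A - P = $187.50


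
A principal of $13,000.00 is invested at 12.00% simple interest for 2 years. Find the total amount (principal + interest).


Total amount formula: A = P(1 + rt) = P + P·r·t
Interest: I = P × r × t = $13,000.00 × 0.12 × 2 = $3,120.00
A = P + I = $13,000.00 + $3,120.00 = $16,120.00

A = P + I = P(1 + rt) = $16,120.00


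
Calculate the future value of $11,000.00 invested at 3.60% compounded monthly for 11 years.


Compound interest formula: A = P(1 + r/n)^(nt)
A = $11,000.00 × (1 + 0.036/12)^(12 × 11)
Growth factor: (1 + 0.036/12)^132 = 1.484989
A = $11,000.00 × 1.484989
A = $16,334.88

A = P(1 + r/n)^(nt) = $16,334.88


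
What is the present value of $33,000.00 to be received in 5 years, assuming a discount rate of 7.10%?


Present value formula: PV = FV / (1 + r)^t
PV = $33,000.00 / (1 + 0.071)^5
PV = $33,000.00 / 1.40911797
PV = $23,418.91

PV = FV / (1 + r)^t = $23,418.91


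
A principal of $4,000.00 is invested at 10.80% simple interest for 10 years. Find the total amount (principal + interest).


Total amount formula: A = P(1 + rt) = P + P·r·t
Interest: I = P × r × t = $4,000.00 × 0.108 × 10 = $4,320.00
A = P + I = $4,000.00 + $4,320.00 = $8,320.00

A = P + I = P(1 + rt) = $8,320.00


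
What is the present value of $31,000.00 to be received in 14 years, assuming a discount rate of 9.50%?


Present value formula: PV = FV / (1 + r)^t
PV = $31,000.00 / (1 + 0.095)^14
PV = $31,000.00 / 3.562851
PV = $8,700.90

PV = FV / (1 + r)^t = $8,700.90


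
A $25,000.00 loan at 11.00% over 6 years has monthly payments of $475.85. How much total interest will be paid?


Total paid over the life of the loan = PMT × n.
Total paid = $475.85 × 72 = $34,261.20
Total interest = total paid − principal = $34,261.20 − $25,000.00 = $9,261.20

Total interest = (PMT × n) - PV = $9,261.20


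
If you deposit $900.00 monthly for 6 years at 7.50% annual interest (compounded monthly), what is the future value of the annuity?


Future value of an ordinary annuity: FV = PMT × ((1 + r)^n − 1) / r
Monthly rate r = 0.075/12 = 0.00625, n = 72
FV = $900.00 × ((1 + 0.075/12)^72 − 1) / (0.075/12)
FV = $900.00 × 90.578789
FV = $81,520.91

FV = PMT × ((1+r)^n - 1)/r = $81,520.91


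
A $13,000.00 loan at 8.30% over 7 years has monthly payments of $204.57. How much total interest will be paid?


Total paid over the life of the loan = PMT × n.
Total paid = $204.57 × 84 = $17,183.88
Total interest = total paid − principal = $17,183.88 − $13,000.00 = $4,183.88

Total interest = (PMT × n) - PV = $4,183.88


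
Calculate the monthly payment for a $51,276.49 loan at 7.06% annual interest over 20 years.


Loan payment formula: PMT = PV × r / (1 − (1 + r)^(−n))
Monthly rate r = 0.0706/12 ≈ 0.00588333, n = 240 months
Denominator: 1 − (1 + 0.0706/12)^(−240) = 0.7553343
PMT = $51,276.49 × (0.0706/12) / 0.7553343
PMT = $399.39 per month

PMT = PV × r / (1-(1+r)^(-n)) = $399.39/month


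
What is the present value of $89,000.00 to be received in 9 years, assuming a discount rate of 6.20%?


Present value formula: PV = FV / (1 + r)^t
PV = $89,000.00 / (1 + 0.062)^9
PV = $89,000.00 / 1.7183857
PV = $51,792.80

PV = FV / (1 + r)^t = $51,792.80


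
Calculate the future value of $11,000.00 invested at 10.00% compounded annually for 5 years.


Compound interest formula: A = P(1 + r/n)^(nt)
A = $11,000.00 × (1 + 0.1/1)^(1 × 5)
Growth factor: (1 + 0.1/1)^5 = 1.610510
A = $11,000.00 × 1.610510
A = $17,715.61

A = P(1 + r/n)^(nt) = $17,715.61


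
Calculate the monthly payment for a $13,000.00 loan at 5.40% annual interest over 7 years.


Loan payment formula: PMT = PV × r / (1 − (1 + r)^(−n))
Monthly rate r = 0.054/12 = 0.0045, n = 84 months
Denominator: 1 − (1 + 0.054/12)^(−84) = 0.314188
PMT = $13,000.00 × (0.054/12) / 0.314188
PMT = $186.19 per month

PMT = PV × r / (1-(1+r)^(-n)) = $186.19/month


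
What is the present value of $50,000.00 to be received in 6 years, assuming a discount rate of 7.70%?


Present value formula: PV = FV / (1 + r)^t
PV = $50,000.00 / (1 + 0.077)^6
PV = $50,000.00 / 1.560609
PV = $32,038.77

PV = FV / (1 + r)^t = $32,038.77


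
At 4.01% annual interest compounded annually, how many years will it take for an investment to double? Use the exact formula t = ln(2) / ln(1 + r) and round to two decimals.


Doubling condition: (1 + r)^t = 2
Take ln of both sides: t × ln(1 + r) = ln(2)
t = ln(2) / ln(1 + r)
t = 0.693147 / 0.039317
t = 17.63

t = ln(2) / ln(1 + r) = 17.63 years


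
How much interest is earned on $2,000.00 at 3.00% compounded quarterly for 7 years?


Compound interest earned = final amount − principal.
A = P(1 + r/n)^(nt) = $2,000.00 × (1 + 0.03/4)^(4 × 7) = $2,465.42
Interest = A − P = $2,465.42 − $2,000.00 = $465.42

Interest = A - P = $465.42


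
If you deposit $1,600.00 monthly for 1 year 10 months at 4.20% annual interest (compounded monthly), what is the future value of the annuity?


Future value of an ordinary annuity: FV = PMT × ((1 + r)^n − 1) / r
Monthly rate r = 0.042/12 = 0.0035, n = 22
FV = $1,600.00 × ((1 + 0.042/12)^22 − 1) / (0.042/12)
FV = $1,600.00 × 22.827683
FV = $36,524.29

FV = PMT × ((1+r)^n - 1)/r = $36,524.29


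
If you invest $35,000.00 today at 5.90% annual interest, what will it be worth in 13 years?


Future value formula: FV = PV × (1 + r)^t
FV = $35,000.00 × (1 + 0.059)^13
FV = $35,000.00 × 2.10691726
FV = $73,742.10

FV = PV × (1 + r)^t = $73,742.10


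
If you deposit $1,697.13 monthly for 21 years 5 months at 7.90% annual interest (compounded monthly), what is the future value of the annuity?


Future value of an ordinary annuity: FV = PMT × ((1 + r)^n − 1) / r
Monthly rate r = 0.079/12 ≈ 0.00658333, n = 257
FV = $1,697.13 × ((1 + 0.079/12)^257 − 1) / (0.079/12)
FV = $1,697.13 × 668.332128
FV = $1,134,246.50

FV = PMT × ((1+r)^n - 1)/r = $1,134,246.50


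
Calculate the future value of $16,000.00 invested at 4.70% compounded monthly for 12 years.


Compound interest formula: A = P(1 + r/n)^(nt)
A = $16,000.00 × (1 + 0.047/12)^(12 × 12)
Growth factor: (1 + 0.047/12)^144 = 1.755754
A = $16,000.00 × 1.755754
A = $28,092.06

A = P(1 + r/n)^(nt) = $28,092.06


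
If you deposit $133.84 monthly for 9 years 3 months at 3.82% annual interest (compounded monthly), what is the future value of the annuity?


Future value of an ordinary annuity: FV = PMT × ((1 + r)^n − 1) / r
Monthly rate r = 0.0382/12 ≈ 0.00318333, n = 111
FV = $133.84 × ((1 + 0.0382/12)^111 − 1) / (0.0382/12)
FV = $133.84 × 132.889173
FV = $17,785.89

FV = PMT × ((1+r)^n - 1)/r = $17,785.89


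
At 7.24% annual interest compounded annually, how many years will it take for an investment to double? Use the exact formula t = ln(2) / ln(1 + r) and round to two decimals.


Doubling condition: (1 + r)^t = 2
Take ln of both sides: t × ln(1 + r) = ln(2)
t = ln(2) / ln(1 + r)
t = 0.693147 / 0.069899
t = 9.92

t = ln(2) / ln(1 + r) = 9.92 years


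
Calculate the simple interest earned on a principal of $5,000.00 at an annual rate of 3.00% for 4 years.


Simple interest formula: I = P × r × t
I = $5,000.00 × 0.03 × 4
I = $600.00

I = P × r × t = $600.00


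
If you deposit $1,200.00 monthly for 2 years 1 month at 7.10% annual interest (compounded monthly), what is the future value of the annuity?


Future value of an ordinary annuity: FV = PMT × ((1 + r)^n − 1) / r
Monthly rate r = 0.071/12 ≈ 0.00591667, n = 25
FV = $1,200.00 × ((1 + 0.071/12)^25 − 1) / (0.071/12)
FV = $1,200.00 × 26.858203
FV = $32,229.84

FV = PMT × ((1+r)^n - 1)/r = $32,229.84


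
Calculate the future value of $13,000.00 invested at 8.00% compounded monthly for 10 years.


Compound interest formula: A = P(1 + r/n)^(nt)
A = $13,000.00 × (1 + 0.08/12)^(12 × 10)
Growth factor: (1 + 0.08/12)^120 = 2.219640
A = $13,000.00 × 2.219640
A = $28,855.32

A = P(1 + r/n)^(nt) = $28,855.32


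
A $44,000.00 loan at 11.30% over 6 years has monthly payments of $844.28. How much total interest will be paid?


Total paid over the life of the loan = PMT × n.
Total paid = $844.28 × 72 = $60,788.16
Total interest = total paid − principal = $60,788.16 − $44,000.00 = $16,788.16

Total interest = (PMT × n) - PV = $16,788.16


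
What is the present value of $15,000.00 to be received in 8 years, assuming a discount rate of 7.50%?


Present value formula: PV = FV / (1 + r)^t
PV = $15,000.00 / (1 + 0.075)^8
PV = $15,000.00 / 1.783478
PV = $8,410.53

PV = FV / (1 + r)^t = $8,410.53


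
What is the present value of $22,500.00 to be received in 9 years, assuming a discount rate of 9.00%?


Present value formula: PV = FV / (1 + r)^t
PV = $22,500.00 / (1 + 0.09)^9
PV = $22,500.00 / 2.171893
PV = $10,359.63

PV = FV / (1 + r)^t = $10,359.63


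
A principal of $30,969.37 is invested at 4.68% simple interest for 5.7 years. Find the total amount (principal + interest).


Total amount formula: A = P(1 + rt) = P + P·r·t
Interest: I = P × r × t = $30,969.37 × 0.0468 × 5.7 = $8,261.39
A = P + I = $30,969.37 + $8,261.39 = $39,230.76

A = P + I = P(1 + rt) = $39,230.76


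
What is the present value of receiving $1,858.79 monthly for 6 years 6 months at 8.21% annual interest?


Present value of an ordinary annuity: PV = PMT × (1 − (1 + r)^(−n)) / r
Monthly rate r = 0.0821/12 ≈ 0.00684167, n = 78
PV = $1,858.79 × (1 − (1 + 0.0821/12)^(−78)) / (0.0821/12)
PV = $1,858.79 × 60.288353
PV = $112,063.39

PV = PMT × (1-(1+r)^(-n))/r = $112,063.39


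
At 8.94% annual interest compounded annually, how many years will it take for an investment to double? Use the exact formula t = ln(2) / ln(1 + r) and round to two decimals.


Doubling condition: (1 + r)^t = 2
Take ln of both sides: t × ln(1 + r) = ln(2)
t = ln(2) / ln(1 + r)
t = 0.693147 / 0.085627
t = 8.09

t = ln(2) / ln(1 + r) = 8.09 years


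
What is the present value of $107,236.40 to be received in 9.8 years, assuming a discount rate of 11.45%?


Present value formula: PV = FV / (1 + r)^t
PV = $107,236.40 / (1 + 0.1145)^9.8
PV = $107,236.40 / 2.8932417
PV = $37,064.45

PV = FV / (1 + r)^t = $37,064.45


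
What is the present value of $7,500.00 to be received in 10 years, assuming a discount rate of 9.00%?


Present value formula: PV = FV / (1 + r)^t
PV = $7,500.00 / (1 + 0.09)^10
PV = $7,500.00 / 2.367364
PV = $3,168.08

PV = FV / (1 + r)^t = $3,168.08


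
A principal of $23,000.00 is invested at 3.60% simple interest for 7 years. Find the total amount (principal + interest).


Total amount formula: A = P(1 + rt) = P + P·r·t
Interest: I = P × r × t = $23,000.00 × 0.036 × 7 = $5,796.00
A = P + I = $23,000.00 + $5,796.00 = $28,796.00

A = P + I = P(1 + rt) = $28,796.00


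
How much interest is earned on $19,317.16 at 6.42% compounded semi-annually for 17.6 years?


Compound interest earned = final amount − principal.
A = P(1 + r/n)^(nt) = $19,317.16 × (1 + 0.0642/2)^(2 × 17.6) = $58,742.15
Interest = A − P = $58,742.15 − $19,317.16 = $39,424.99

Interest = A - P = $39,424.99


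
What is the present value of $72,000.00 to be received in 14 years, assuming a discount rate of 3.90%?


Present value formula: PV = FV / (1 + r)^t
PV = $72,000.00 / (1 + 0.039)^14
PV = $72,000.00 / 1.7085106
PV = $42,141.97

PV = FV / (1 + r)^t = $42,141.97


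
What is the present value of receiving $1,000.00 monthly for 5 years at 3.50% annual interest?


Present value of an ordinary annuity: PV = PMT × (1 − (1 + r)^(−n)) / r
Monthly rate r = 0.035/12 ≈ 0.00291667, n = 60
PV = $1,000.00 × (1 − (1 + 0.035/12)^(−60)) / (0.035/12)
PV = $1,000.00 × 54.969988
PV = $54,969.99

PV = PMT × (1-(1+r)^(-n))/r = $54,969.99


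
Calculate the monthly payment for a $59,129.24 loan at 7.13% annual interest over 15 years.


Loan payment formula: PMT = PV × r / (1 − (1 + r)^(−n))
Monthly rate r = 0.0713/12 ≈ 0.00594167, n = 180 months
Denominator: 1 − (1 + 0.0713/12)^(−180) = 0.655732
PMT = $59,129.24 × (0.0713/12) / 0.655732
PMT = $535.78 per month

PMT = PV × r / (1-(1+r)^(-n)) = $535.78/month


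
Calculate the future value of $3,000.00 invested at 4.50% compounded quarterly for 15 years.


Compound interest formula: A = P(1 + r/n)^(nt)
A = $3,000.00 × (1 + 0.045/4)^(4 × 15)
Growth factor: (1 + 0.045/4)^60 = 1.9566452
A = $3,000.00 × 1.9566452
A = $5,869.94

A = P(1 + r/n)^(nt) = $5,869.94


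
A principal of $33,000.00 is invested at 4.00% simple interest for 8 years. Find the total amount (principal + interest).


Total amount formula: A = P(1 + rt) = P + P·r·t
Interest: I = P × r × t = $33,000.00 × 0.04 × 8 = $10,560.00
A = P + I = $33,000.00 + $10,560.00 = $43,560.00

A = P + I = P(1 + rt) = $43,560.00


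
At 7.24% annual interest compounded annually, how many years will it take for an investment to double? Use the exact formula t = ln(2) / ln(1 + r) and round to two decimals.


Doubling condition: (1 + r)^t = 2
Take ln of both sides: t × ln(1 + r) = ln(2)
t = ln(2) / ln(1 + r)
t = 0.693147 / 0.069899
t = 9.92

t = ln(2) / ln(1 + r) = 9.92 years


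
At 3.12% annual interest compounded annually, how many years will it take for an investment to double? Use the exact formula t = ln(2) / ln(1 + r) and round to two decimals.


Doubling condition: (1 + r)^t = 2
Take ln of both sides: t × ln(1 + r) = ln(2)
t = ln(2) / ln(1 + r)
t = 0.693147 / 0.030723
t = 22.56

t = ln(2) / ln(1 + r) = 22.56 years


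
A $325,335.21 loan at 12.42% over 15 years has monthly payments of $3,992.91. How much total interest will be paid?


Total paid over the life of the loan = PMT × n.
Total paid = $3,992.91 × 180 = $718,723.80
Total interest = total paid − principal = $718,723.80 − $325,335.21 = $393,388.59

Total interest = (PMT × n) - PV = $393,388.59


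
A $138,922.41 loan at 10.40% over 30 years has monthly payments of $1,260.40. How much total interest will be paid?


Total paid over the life of the loan = PMT × n.
Total paid = $1,260.40 × 360 = $453,744.00
Total interest = total paid − principal = $453,744.00 − $138,922.41 = $314,821.59

Total interest = (PMT × n) - PV = $314,821.59


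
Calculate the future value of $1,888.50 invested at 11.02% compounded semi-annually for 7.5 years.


Compound interest formula: A = P(1 + r/n)^(nt)
A = $1,888.50 × (1 + 0.1102/2)^(2 × 7.5)
Growth factor: (1 + 0.1102/2)^15 = 2.235653
A = $1,888.50 × 2.235653
A = $4,222.03

A = P(1 + r/n)^(nt) = $4,222.03


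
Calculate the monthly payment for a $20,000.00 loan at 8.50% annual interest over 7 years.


Loan payment formula: PMT = PV × r / (1 − (1 + r)^(−n))
Monthly rate r = 0.085/12 ≈ 0.00708333, n = 84 months
Denominator: 1 − (1 + 0.085/12)^(−84) = 0.447279
PMT = $20,000.00 × (0.085/12) / 0.447279
PMT = $316.73 per month

PMT = PV × r / (1-(1+r)^(-n)) = $316.73/month


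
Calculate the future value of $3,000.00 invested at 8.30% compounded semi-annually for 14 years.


Compound interest formula: A = P(1 + r/n)^(nt)
A = $3,000.00 × (1 + 0.083/2)^(2 × 14)
Growth factor: (1 + 0.083/2)^28 = 3.122193
A = $3,000.00 × 3.122193
A = $9,366.58

A = P(1 + r/n)^(nt) = $9,366.58


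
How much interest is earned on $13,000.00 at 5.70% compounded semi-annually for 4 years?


Compound interest earned = final amount − principal.
A = P(1 + r/n)^(nt) = $13,000.00 × (1 + 0.057/2)^(2 × 4) = $16,277.13
Interest = A − P = $16,277.13 − $13,000.00 = $3,277.13

Interest = A - P = $3,277.13


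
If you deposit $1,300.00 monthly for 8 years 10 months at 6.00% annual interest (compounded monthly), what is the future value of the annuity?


Future value of an ordinary annuity: FV = PMT × ((1 + r)^n − 1) / r
Monthly rate r = 0.06/12 = 0.005, n = 106
FV = $1,300.00 × ((1 + 0.06/12)^106 − 1) / (0.06/12)
FV = $1,300.00 × 139.338036
FV = $181,139.45

FV = PMT × ((1+r)^n - 1)/r = $181,139.45


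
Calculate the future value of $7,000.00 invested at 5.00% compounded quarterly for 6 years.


Compound interest formula: A = P(1 + r/n)^(nt)
A = $7,000.00 × (1 + 0.05/4)^(4 × 6)
Growth factor: (1 + 0.05/4)^24 = 1.347351
A = $7,000.00 × 1.347351
A = $9,431.46

A = P(1 + r/n)^(nt) = $9,431.46


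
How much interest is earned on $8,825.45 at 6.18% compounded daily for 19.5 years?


Compound interest earned = final amount − principal.
A = P(1 + r/n)^(nt) = $8,825.45 × (1 + 0.0618/365)^(365 × 19.5) = $29,448.34
Interest = A − P = $29,448.34 − $8,825.45 = $20,622.89

Interest = A - P = $20,622.89


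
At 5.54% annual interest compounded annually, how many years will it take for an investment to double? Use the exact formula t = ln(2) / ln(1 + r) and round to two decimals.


Doubling condition: (1 + r)^t = 2
Take ln of both sides: t × ln(1 + r) = ln(2)
t = ln(2) / ln(1 + r)
t = 0.693147 / 0.053920
t = 12.86

t = ln(2) / ln(1 + r) = 12.86 years


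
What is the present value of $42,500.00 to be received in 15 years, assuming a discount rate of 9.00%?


Present value formula: PV = FV / (1 + r)^t
PV = $42,500.00 / (1 + 0.09)^15
PV = $42,500.00 / 3.642482
PV = $11,667.87

PV = FV / (1 + r)^t = $11,667.87


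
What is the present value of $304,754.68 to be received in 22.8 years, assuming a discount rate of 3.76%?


Present value formula: PV = FV / (1 + r)^t
PV = $304,754.68 / (1 + 0.0376)^22.8
PV = $304,754.68 / 2.3199742
PV = $131,361.24

PV = FV / (1 + r)^t = $131,361.24


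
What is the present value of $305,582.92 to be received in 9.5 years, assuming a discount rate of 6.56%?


Present value formula: PV = FV / (1 + r)^t
PV = $305,582.92 / (1 + 0.0656)^9.5
PV = $305,582.92 / 1.8287107
PV = $167,102.93

PV = FV / (1 + r)^t = $167,102.93


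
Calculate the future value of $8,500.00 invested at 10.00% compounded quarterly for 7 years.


Compound interest formula: A = P(1 + r/n)^(nt)
A = $8,500.00 × (1 + 0.1/4)^(4 × 7)
Growth factor: (1 + 0.1/4)^28 = 1.996495
A = $8,500.00 × 1.996495
A = $16,970.21

A = P(1 + r/n)^(nt) = $16,970.21


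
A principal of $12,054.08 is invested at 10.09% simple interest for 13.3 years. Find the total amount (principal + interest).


Total amount formula: A = P(1 + rt) = P + P·r·t
Interest: I = P × r × t = $12,054.08 × 0.1009 × 13.3 = $16,176.21
A = P + I = $12,054.08 + $16,176.21 = $28,230.29

A = P + I = P(1 + rt) = $28,230.29


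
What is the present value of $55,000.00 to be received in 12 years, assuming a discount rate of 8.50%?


Present value formula: PV = FV / (1 + r)^t
PV = $55,000.00 / (1 + 0.085)^12
PV = $55,000.00 / 2.661686
PV = $20,663.59

PV = FV / (1 + r)^t = $20,663.59


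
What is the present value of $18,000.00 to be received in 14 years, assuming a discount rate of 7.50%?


Present value formula: PV = FV / (1 + r)^t
PV = $18,000.00 / (1 + 0.075)^14
PV = $18,000.00 / 2.752444
PV = $6,539.64

PV = FV / (1 + r)^t = $6,539.64


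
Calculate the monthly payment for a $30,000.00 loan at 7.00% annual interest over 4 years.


Loan payment formula: PMT = PV × r / (1 − (1 + r)^(−n))
Monthly rate r = 0.07/12 ≈ 0.00583333, n = 48 months
Denominator: 1 − (1 + 0.07/12)^(−48) = 0.243601
PMT = $30,000.00 × (0.07/12) / 0.243601
PMT = $718.39 per month

PMT = PV × r / (1-(1+r)^(-n)) = $718.39/month


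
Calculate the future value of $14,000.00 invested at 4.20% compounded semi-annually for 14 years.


Compound interest formula: A = P(1 + r/n)^(nt)
A = $14,000.00 × (1 + 0.042/2)^(2 × 14)
Growth factor: (1 + 0.042/2)^28 = 1.789455
A = $14,000.00 × 1.789455
A = $25,052.37

A = P(1 + r/n)^(nt) = $25,052.37


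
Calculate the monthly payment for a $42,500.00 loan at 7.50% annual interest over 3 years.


Loan payment formula: PMT = PV × r / (1 − (1 + r)^(−n))
Monthly rate r = 0.075/12 = 0.00625, n = 36 months
Denominator: 1 − (1 + 0.075/12)^(−36) = 0.2009245
PMT = $42,500.00 × (0.075/12) / 0.2009245
PMT = $1,322.01 per month

PMT = PV × r / (1-(1+r)^(-n)) = $1,322.01/month


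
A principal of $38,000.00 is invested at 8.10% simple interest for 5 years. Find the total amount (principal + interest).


Total amount formula: A = P(1 + rt) = P + P·r·t
Interest: I = P × r × t = $38,000.00 × 0.081 × 5 = $15,390.00
A = P + I = $38,000.00 + $15,390.00 = $53,390.00

A = P + I = P(1 + rt) = $53,390.00


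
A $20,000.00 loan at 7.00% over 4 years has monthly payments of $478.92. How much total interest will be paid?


Total paid over the life of the loan = PMT × n.
Total paid = $478.92 × 48 = $22,988.16
Total interest = total paid − principal = $22,988.16 − $20,000.00 = $2,988.16

Total interest = (PMT × n) - PV = $2,988.16


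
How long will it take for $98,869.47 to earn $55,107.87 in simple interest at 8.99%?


Rearrange the simple interest formula for t:
I = P × r × t  ⇒  t = I / (P × r)
t = $55,107.87 / ($98,869.47 × 0.0899)
t = 6.2

t = I/(P×r) = 6.2 years


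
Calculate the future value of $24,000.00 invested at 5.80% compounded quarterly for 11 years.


Compound interest formula: A = P(1 + r/n)^(nt)
A = $24,000.00 × (1 + 0.058/4)^(4 × 11)
Growth factor: (1 + 0.058/4)^44 = 1.8840406
A = $24,000.00 × 1.8840406
A = $45,216.97

A = P(1 + r/n)^(nt) = $45,216.97


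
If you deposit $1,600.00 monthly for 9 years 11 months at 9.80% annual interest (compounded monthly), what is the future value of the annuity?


Future value of an ordinary annuity: FV = PMT × ((1 + r)^n − 1) / r
Monthly rate r = 0.098/12 ≈ 0.00816667, n = 119
FV = $1,600.00 × ((1 + 0.098/12)^119 − 1) / (0.098/12)
FV = $1,600.00 × 199.882655
FV = $319,812.25

FV = PMT × ((1+r)^n - 1)/r = $319,812.25


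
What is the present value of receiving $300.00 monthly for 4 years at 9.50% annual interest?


Present value of an ordinary annuity: PV = PMT × (1 − (1 + r)^(−n)) / r
Monthly rate r = 0.095/12 ≈ 0.00791667, n = 48
PV = $300.00 × (1 − (1 + 0.095/12)^(−48)) / (0.095/12)
PV = $300.00 × 39.803947
PV = $11,941.18

PV = PMT × (1-(1+r)^(-n))/r = $11,941.18


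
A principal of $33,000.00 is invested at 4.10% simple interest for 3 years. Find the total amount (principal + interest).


Total amount formula: A = P(1 + rt) = P + P·r·t
Interest: I = P × r × t = $33,000.00 × 0.041 × 3 = $4,059.00
A = P + I = $33,000.00 + $4,059.00 = $37,059.00

A = P + I = P(1 + rt) = $37,059.00


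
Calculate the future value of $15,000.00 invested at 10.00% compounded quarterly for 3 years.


Compound interest formula: A = P(1 + r/n)^(nt)
A = $15,000.00 × (1 + 0.1/4)^(4 × 3)
Growth factor: (1 + 0.1/4)^12 = 1.3448888
A = $15,000.00 × 1.3448888
A = $20,173.33

A = P(1 + r/n)^(nt) = $20,173.33


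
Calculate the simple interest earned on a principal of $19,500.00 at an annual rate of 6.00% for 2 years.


Simple interest formula: I = P × r × t
I = $19,500.00 × 0.06 × 2
I = $2,340.00

I = P × r × t = $2,340.00


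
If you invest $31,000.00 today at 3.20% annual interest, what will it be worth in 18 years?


Future value formula: FV = PV × (1 + r)^t
FV = $31,000.00 × (1 + 0.032)^18
FV = $31,000.00 × 1.7629279
FV = $54,650.76

FV = PV × (1 + r)^t = $54,650.76


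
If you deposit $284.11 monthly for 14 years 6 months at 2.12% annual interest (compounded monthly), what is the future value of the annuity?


Future value of an ordinary annuity: FV = PMT × ((1 + r)^n − 1) / r
Monthly rate r = 0.0212/12 ≈ 0.00176667, n = 174
FV = $284.11 × ((1 + 0.0212/12)^174 − 1) / (0.0212/12)
FV = $284.11 × 203.499645
FV = $57,816.28

FV = PMT × ((1+r)^n - 1)/r = $57,816.28


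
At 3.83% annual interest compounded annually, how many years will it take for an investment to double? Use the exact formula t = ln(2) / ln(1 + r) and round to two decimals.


Doubling condition: (1 + r)^t = 2
Take ln of both sides: t × ln(1 + r) = ln(2)
t = ln(2) / ln(1 + r)
t = 0.693147 / 0.037585
t = 18.44

t = ln(2) / ln(1 + r) = 18.44 years


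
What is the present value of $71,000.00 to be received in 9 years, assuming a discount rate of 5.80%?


Present value formula: PV = FV / (1 + r)^t
PV = $71,000.00 / (1 + 0.058)^9
PV = $71,000.00 / 1.6610053
PV = $42,745.20

PV = FV / (1 + r)^t = $42,745.20


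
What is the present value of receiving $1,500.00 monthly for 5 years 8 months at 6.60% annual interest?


Present value of an ordinary annuity: PV = PMT × (1 − (1 + r)^(−n)) / r
Monthly rate r = 0.066/12 = 0.0055, n = 68
PV = $1,500.00 × (1 − (1 + 0.066/12)^(−68)) / (0.066/12)
PV = $1,500.00 × 56.603223
PV = $84,904.83

PV = PMT × (1-(1+r)^(-n))/r = $84,904.83


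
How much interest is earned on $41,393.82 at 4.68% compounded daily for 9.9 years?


Compound interest earned = final amount − principal.
A = P(1 + r/n)^(nt) = $41,393.82 × (1 + 0.0468/365)^(365 × 9.9) = $65,786.98
Interest = A − P = $65,786.98 − $41,393.82 = $24,393.16

Interest = A - P = $24,393.16


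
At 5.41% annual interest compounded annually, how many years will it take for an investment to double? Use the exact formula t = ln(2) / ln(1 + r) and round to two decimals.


Doubling condition: (1 + r)^t = 2
Take ln of both sides: t × ln(1 + r) = ln(2)
t = ln(2) / ln(1 + r)
t = 0.693147 / 0.052687
t = 13.16

t = ln(2) / ln(1 + r) = 13.16 years


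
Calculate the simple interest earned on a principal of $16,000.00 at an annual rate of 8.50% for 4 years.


Simple interest formula: I = P × r × t
I = $16,000.00 × 0.085 × 4
I = $5,440.00

I = P × r × t = $5,440.00


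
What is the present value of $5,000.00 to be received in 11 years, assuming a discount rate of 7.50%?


Present value formula: PV = FV / (1 + r)^t
PV = $5,000.00 / (1 + 0.075)^11
PV = $5,000.00 / 2.215609
PV = $2,256.72

PV = FV / (1 + r)^t = $2,256.72


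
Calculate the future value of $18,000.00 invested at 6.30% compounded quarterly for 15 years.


Compound interest formula: A = P(1 + r/n)^(nt)
A = $18,000.00 × (1 + 0.063/4)^(4 × 15)
Growth factor: (1 + 0.063/4)^60 = 2.553935
A = $18,000.00 × 2.553935
A = $45,970.83

A = P(1 + r/n)^(nt) = $45,970.83


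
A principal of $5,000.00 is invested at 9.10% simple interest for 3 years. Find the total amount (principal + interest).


Total amount formula: A = P(1 + rt) = P + P·r·t
Interest: I = P × r × t = $5,000.00 × 0.091 × 3 = $1,365.00
A = P + I = $5,000.00 + $1,365.00 = $6,365.00

A = P + I = P(1 + rt) = $6,365.00


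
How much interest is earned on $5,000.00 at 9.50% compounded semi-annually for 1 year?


Compound interest earned = final amount − principal.
A = P(1 + r/n)^(nt) = $5,000.00 × (1 + 0.095/2)^(2 × 1) = $5,486.28
Interest = A − P = $5,486.28 − $5,000.00 = $486.28

Interest = A - P = $486.28


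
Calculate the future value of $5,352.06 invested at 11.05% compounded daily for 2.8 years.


Compound interest formula: A = P(1 + r/n)^(nt)
A = $5,352.06 × (1 + 0.1105/365)^(365 × 2.8)
Growth factor: (1 + 0.1105/365)^1022 = 1.3625435
A = $5,352.06 × 1.3625435
A = $7,292.41

A = P(1 + r/n)^(nt) = $7,292.41


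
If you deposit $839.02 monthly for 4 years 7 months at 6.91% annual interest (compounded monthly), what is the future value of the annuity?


Future value of an ordinary annuity: FV = PMT × ((1 + r)^n − 1) / r
Monthly rate r = 0.0691/12 ≈ 0.00575833, n = 55
FV = $839.02 × ((1 + 0.0691/12)^55 − 1) / (0.0691/12)
FV = $839.02 × 64.490172
FV = $54,108.54

FV = PMT × ((1+r)^n - 1)/r = $54,108.54


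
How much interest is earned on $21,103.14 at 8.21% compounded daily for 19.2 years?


Compound interest earned = final amount − principal.
A = P(1 + r/n)^(nt) = $21,103.14 × (1 + 0.0821/365)^(365 × 19.2) = $102,060.38
Interest = A − P = $102,060.38 − $21,103.14 = $80,957.24

Interest = A - P = $80,957.24


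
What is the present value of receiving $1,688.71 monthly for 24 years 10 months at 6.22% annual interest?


Present value of an ordinary annuity: PV = PMT × (1 − (1 + r)^(−n)) / r
Monthly rate r = 0.0622/12 ≈ 0.00518333, n = 298
PV = $1,688.71 × (1 − (1 + 0.0622/12)^(−298)) / (0.0622/12)
PV = $1,688.71 × 151.592972
PV = $255,996.57

PV = PMT × (1-(1+r)^(-n))/r = $255,996.57


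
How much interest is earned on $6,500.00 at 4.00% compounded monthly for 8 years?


Compound interest earned = final amount − principal.
A = P(1 + r/n)^(nt) = $6,500.00 × (1 + 0.04/12)^(12 × 8) = $8,946.57
Interest = A − P = $8,946.57 − $6,500.00 = $2,446.57

Interest = A - P = $2,446.57


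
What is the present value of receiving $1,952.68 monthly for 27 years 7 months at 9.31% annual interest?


Present value of an ordinary annuity: PV = PMT × (1 − (1 + r)^(−n)) / r
Monthly rate r = 0.0931/12 ≈ 0.00775833, n = 331
PV = $1,952.68 × (1 − (1 + 0.0931/12)^(−331)) / (0.0931/12)
PV = $1,952.68 × 118.910600
PV = $232,194.35

PV = PMT × (1-(1+r)^(-n))/r = $232,194.35


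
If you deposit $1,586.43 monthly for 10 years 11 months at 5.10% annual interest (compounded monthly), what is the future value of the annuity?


Future value of an ordinary annuity: FV = PMT × ((1 + r)^n − 1) / r
Monthly rate r = 0.051/12 = 0.00425, n = 131
FV = $1,586.43 × ((1 + 0.051/12)^131 − 1) / (0.051/12)
FV = $1,586.43 × 174.808143
FV = $277,320.88

FV = PMT × ((1+r)^n - 1)/r = $277,320.88


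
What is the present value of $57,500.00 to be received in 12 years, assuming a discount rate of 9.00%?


Present value formula: PV = FV / (1 + r)^t
PV = $57,500.00 / (1 + 0.09)^12
PV = $57,500.00 / 2.812665
PV = $20,443.25

PV = FV / (1 + r)^t = $20,443.25


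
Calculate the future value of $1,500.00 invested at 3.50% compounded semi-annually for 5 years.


Compound interest formula: A = P(1 + r/n)^(nt)
A = $1,500.00 × (1 + 0.035/2)^(2 × 5)
Growth factor: (1 + 0.035/2)^10 = 1.189444
A = $1,500.00 × 1.189444
A = $1,784.17

A = P(1 + r/n)^(nt) = $1,784.17


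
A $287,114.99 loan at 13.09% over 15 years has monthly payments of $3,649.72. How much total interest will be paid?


Total paid over the life of the loan = PMT × n.
Total paid = $3,649.72 × 180 = $656,949.60
Total interest = total paid − principal = $656,949.60 − $287,114.99 = $369,834.61

Total interest = (PMT × n) - PV = $369,834.61


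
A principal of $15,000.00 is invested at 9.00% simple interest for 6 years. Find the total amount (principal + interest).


Total amount formula: A = P(1 + rt) = P + P·r·t
Interest: I = P × r × t = $15,000.00 × 0.09 × 6 = $8,100.00
A = P + I = $15,000.00 + $8,100.00 = $23,100.00

A = P + I = P(1 + rt) = $23,100.00


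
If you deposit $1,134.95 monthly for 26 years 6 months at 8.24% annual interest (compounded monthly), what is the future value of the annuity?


Future value of an ordinary annuity: FV = PMT × ((1 + r)^n − 1) / r
Monthly rate r = 0.0824/12 ≈ 0.00686667, n = 318
FV = $1,134.95 × ((1 + 0.0824/12)^318 − 1) / (0.0824/12)
FV = $1,134.95 × 1137.699019
FV = $1,291,231.50

FV = PMT × ((1+r)^n - 1)/r = $1,291,231.50


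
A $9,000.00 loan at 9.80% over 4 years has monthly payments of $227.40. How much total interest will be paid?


Total paid over the life of the loan = PMT × n.
Total paid = $227.40 × 48 = $10,915.20
Total interest = total paid − principal = $10,915.20 − $9,000.00 = $1,915.20

Total interest = (PMT × n) - PV = $1,915.20


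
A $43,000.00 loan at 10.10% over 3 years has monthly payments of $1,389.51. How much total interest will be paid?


Total paid over the life of the loan = PMT × n.
Total paid = $1,389.51 × 36 = $50,022.36
Total interest = total paid − principal = $50,022.36 − $43,000.00 = $7,022.36

Total interest = (PMT × n) - PV = $7,022.36


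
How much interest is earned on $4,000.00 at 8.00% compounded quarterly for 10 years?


Compound interest earned = final amount − principal.
A = P(1 + r/n)^(nt) = $4,000.00 × (1 + 0.08/4)^(4 × 10) = $8,832.16
Interest = A − P = $8,832.16 − $4,000.00 = $4,832.16

Interest = A - P = $4,832.16


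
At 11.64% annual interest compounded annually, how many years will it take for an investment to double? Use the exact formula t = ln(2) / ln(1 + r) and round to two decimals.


Doubling condition: (1 + r)^t = 2
Take ln of both sides: t × ln(1 + r) = ln(2)
t = ln(2) / ln(1 + r)
t = 0.693147 / 0.110109
t = 6.30

t = ln(2) / ln(1 + r) = 6.30 years


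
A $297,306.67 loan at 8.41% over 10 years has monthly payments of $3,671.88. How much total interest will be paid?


Total paid over the life of the loan = PMT × n.
Total paid = $3,671.88 × 120 = $440,625.60
Total interest = total paid − principal = $440,625.60 − $297,306.67 = $143,318.93

Total interest = (PMT × n) - PV = $143,318.93


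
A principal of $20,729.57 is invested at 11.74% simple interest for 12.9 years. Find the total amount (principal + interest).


Total amount formula: A = P(1 + rt) = P + P·r·t
Interest: I = P × r × t = $20,729.57 × 0.1174 × 12.9 = $31,394.10
A = P + I = $20,729.57 + $31,394.10 = $52,123.67

A = P + I = P(1 + rt) = $52,123.67


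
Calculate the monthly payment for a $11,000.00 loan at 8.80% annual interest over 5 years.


Loan payment formula: PMT = PV × r / (1 − (1 + r)^(−n))
Monthly rate r = 0.088/12 ≈ 0.00733333, n = 60 months
Denominator: 1 − (1 + 0.088/12)^(−60) = 0.354929
PMT = $11,000.00 × (0.088/12) / 0.354929
PMT = $227.28 per month

PMT = PV × r / (1-(1+r)^(-n)) = $227.28/month


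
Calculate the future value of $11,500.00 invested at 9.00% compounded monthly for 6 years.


Compound interest formula: A = P(1 + r/n)^(nt)
A = $11,500.00 × (1 + 0.09/12)^(12 × 6)
Growth factor: (1 + 0.09/12)^72 = 1.712553
A = $11,500.00 × 1.712553
A = $19,694.36

A = P(1 + r/n)^(nt) = $19,694.36


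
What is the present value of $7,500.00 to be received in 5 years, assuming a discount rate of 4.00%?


Present value formula: PV = FV / (1 + r)^t
PV = $7,500.00 / (1 + 0.04)^5
PV = $7,500.00 / 1.216653
PV = $6,164.45

PV = FV / (1 + r)^t = $6,164.45
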